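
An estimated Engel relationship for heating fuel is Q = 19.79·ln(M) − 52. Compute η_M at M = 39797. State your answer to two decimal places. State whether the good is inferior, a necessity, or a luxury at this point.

At M = 39797: Q = 157.607.
dQ/dM = 19.79/M = 0.000497274 at this income.
η = (dQ/dM)·(M/Q) = 0.000497274 × (39797/157.607) = 0.13.
Since 0 < η < 1, the good is a necessity.

0.13 (necessity)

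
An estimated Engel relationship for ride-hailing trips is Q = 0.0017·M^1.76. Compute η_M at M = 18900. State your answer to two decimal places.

For Q = A·M^β the income elasticity is constant and equal to β.
Here β = 1.76, so η = 1.76.

1.76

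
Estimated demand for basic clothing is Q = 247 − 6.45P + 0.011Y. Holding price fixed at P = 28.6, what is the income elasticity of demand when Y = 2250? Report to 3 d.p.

At P = 28.6, Y = 2250: Q = 87.280.
Holding P constant, ∂Q/∂Y = 0.011.
η_Y = (∂Q/∂Y)·(Y/Q) = 0.011 × (2250/87.280) = 0.284.

0.284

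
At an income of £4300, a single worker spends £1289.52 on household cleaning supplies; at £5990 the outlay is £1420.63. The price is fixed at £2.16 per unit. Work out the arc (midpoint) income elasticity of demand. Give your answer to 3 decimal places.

With a constant price, Q₁ = 1289.52/2.16 = 597.000 and Q₂ = 1420.63/2.16 = 657.699 (equivalently, work directly with expenditure since P cancels).
Midpoint %ΔQ = (1420.63 − 1289.52)/1355.08 = 0.09675; midpoint %ΔI = (5990 − 4300)/5145 = 0.32847.
η = 0.09675 / 0.32847 = 0.295.

0.295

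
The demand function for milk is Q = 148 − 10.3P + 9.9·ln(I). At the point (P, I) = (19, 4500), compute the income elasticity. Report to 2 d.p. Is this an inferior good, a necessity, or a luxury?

0.28 (necessity)

At P = 19, I = 4500: Q = 35.577.
Holding P constant, ∂Q/∂I = 9.9/I = 0.0022.
η_I = (∂Q/∂I)·(I/Q) = 0.0022 × (4500/35.577) = 0.28.
Since 0 < η < 1, this is a necessity.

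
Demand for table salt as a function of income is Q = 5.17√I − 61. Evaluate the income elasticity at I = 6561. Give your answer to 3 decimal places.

At I = 6561: Q = 357.770.
dQ/dI = 5.17/(2√I) = 0.0319136 at this income.
η = (dQ/dI)·(I/Q) = 0.0319136 × (6561/357.770) = 0.585.

0.585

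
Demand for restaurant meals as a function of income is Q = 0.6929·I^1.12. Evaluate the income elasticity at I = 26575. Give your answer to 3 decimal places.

For Q = A·I^β the income elasticity is constant and equal to β.
Here β = 1.12, so η = 1.120.

1.120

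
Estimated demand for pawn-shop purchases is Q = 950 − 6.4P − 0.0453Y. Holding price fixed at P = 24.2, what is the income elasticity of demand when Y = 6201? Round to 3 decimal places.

-0.546

At P = 24.2, Y = 6201: Q = 514.215.
Holding P constant, ∂Q/∂Y = −0.0453.
η_Y = (∂Q/∂Y)·(Y/Q) = -0.0453 × (6201/514.215) = -0.546.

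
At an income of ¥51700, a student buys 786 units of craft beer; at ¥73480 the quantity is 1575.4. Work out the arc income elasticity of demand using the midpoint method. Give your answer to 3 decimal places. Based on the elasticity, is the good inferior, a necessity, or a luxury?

ΔQ = 1575.4 − 786 = 789.4; midpoint Q̄ = (786 + 1575.4)/2 = 1180.7.
ΔI = 73480 − 51700 = 21780; midpoint Ī = (51700 + 73480)/2 = 62590.
η = (ΔQ/Q̄) ÷ (ΔI/Ī) = (789.4/1180.7) ÷ (21780/62590) = 1.921.
η > 1 ⇒ luxury.

1.921 (luxury)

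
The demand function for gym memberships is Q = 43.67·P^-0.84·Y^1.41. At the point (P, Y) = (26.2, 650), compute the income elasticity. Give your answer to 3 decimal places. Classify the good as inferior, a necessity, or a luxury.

1.410 (luxury)

For a multiplicative demand Q = A·P^α·Y^β, the income elasticity is β everywhere.
Here β = 1.41, so η = 1.410.
Since η > 1, this is a luxury.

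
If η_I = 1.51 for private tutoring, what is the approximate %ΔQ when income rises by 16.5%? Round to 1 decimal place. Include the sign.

24.9%

%ΔQ ≈ η × %ΔI = 1.51 × 16.5% = 24.9%.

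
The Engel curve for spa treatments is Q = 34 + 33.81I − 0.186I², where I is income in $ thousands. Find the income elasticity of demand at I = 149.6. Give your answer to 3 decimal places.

-3.516

At I = 149.6: Q = 929.2662.
dQ/dI = 33.81 − 0.372I = -21.84120.
η = (dQ/dI)·(I/Q) = -21.84120 × (149.6/929.2662) = -3.516.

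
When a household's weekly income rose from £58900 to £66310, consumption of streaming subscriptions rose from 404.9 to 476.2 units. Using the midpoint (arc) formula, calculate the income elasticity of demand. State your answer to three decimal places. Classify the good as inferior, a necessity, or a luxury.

1.367 (luxury)

ΔQ = 476.2 − 404.9 = 71.3; midpoint Q̄ = (404.9 + 476.2)/2 = 440.55.
ΔI = 66310 − 58900 = 7410; midpoint Ī = (58900 + 66310)/2 = 62605.
η = (ΔQ/Q̄) ÷ (ΔI/Ī) = (71.3/440.55) ÷ (7410/62605) = 1.367.
η > 1 ⇒ luxury.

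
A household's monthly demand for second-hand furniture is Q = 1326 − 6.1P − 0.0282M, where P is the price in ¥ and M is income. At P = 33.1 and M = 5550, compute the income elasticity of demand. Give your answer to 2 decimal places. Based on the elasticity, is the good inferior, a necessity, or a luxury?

-0.16 (inferior good)

At P = 33.1, M = 5550: Q = 967.580.
Holding P constant, ∂Q/∂M = −0.0282.
η_M = (∂Q/∂M)·(M/Q) = -0.0282 × (5550/967.580) = -0.16.
Since η < 0, this is an inferior good.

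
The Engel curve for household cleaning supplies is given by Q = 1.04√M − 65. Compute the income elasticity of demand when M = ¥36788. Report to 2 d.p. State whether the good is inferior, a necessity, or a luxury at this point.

At M = 36788: Q = 134.474.
dQ/dM = 1.04/(2√M) = 0.00271113 at this income.
η = (dQ/dM)·(M/Q) = 0.00271113 × (36788/134.474) = 0.74.
Since 0 < η < 1, the good is a necessity.

0.74 (necessity)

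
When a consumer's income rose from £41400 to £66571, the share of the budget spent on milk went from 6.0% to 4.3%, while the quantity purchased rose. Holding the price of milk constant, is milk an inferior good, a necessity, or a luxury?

necessity

Quantity rises but the budget share falls as income rises, so 0 < η < 1.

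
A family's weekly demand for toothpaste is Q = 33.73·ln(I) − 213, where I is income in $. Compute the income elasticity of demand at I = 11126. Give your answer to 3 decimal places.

At I = 11126: Q = 101.264.
dQ/dI = 33.73/I = 0.00303164 at this income.
η = (dQ/dI)·(I/Q) = 0.00303164 × (11126/101.264) = 0.333.

0.333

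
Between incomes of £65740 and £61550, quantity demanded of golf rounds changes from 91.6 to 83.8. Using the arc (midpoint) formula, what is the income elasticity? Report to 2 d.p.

ΔQ = 83.8 − 91.6 = -7.8; midpoint Q̄ = (91.6 + 83.8)/2 = 87.7.
ΔI = 61550 − 65740 = -4190; midpoint Ī = (65740 + 61550)/2 = 63645.
η = (ΔQ/Q̄) ÷ (ΔI/Ī) = (-7.8/87.7) ÷ (-4190/63645) = 1.35.

1.35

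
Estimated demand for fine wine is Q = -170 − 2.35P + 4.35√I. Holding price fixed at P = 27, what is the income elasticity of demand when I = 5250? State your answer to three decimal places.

1.928

At P = 27, I = 5250: Q = 81.737.
Holding P constant, ∂Q/∂I = 4.35/(2√I) = 0.0300179.
η_I = (∂Q/∂I)·(I/Q) = 0.0300179 × (5250/81.737) = 1.928.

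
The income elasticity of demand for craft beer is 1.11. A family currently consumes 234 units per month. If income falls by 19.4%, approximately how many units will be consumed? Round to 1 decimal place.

183.6

%ΔQ ≈ η × %ΔI = 1.11 × (-19.4%) = -21.534%.
New Q ≈ 234 × (1 − 0.21534) = 183.6.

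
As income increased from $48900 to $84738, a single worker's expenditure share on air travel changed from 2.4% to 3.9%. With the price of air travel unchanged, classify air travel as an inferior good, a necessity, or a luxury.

luxury

The budget share rises as income rises, so η > 1.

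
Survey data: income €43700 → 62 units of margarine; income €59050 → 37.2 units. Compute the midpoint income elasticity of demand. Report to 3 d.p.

ΔQ = 37.2 − 62 = -24.8; midpoint Q̄ = (62 + 37.2)/2 = 49.6.
ΔI = 59050 − 43700 = 15350; midpoint Ī = (43700 + 59050)/2 = 51375.
η = (ΔQ/Q̄) ÷ (ΔI/Ī) = (-24.8/49.6) ÷ (15350/51375) = -1.673.

-1.673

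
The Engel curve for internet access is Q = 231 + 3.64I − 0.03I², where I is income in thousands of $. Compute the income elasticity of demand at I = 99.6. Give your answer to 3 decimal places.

-0.786

At I = 99.6: Q = 295.9392.
dQ/dI = 3.64 − 0.06I = -2.33600.
η = (dQ/dI)·(I/Q) = -2.33600 × (99.6/295.9392) = -0.786.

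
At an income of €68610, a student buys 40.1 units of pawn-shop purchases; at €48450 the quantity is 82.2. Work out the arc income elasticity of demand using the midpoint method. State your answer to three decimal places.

-1.999

ΔQ = 82.2 − 40.1 = 42.1; midpoint Q̄ = (40.1 + 82.2)/2 = 61.15.
ΔI = 48450 − 68610 = -20160; midpoint Ī = (68610 + 48450)/2 = 58530.
η = (ΔQ/Q̄) ÷ (ΔI/Ī) = (42.1/61.15) ÷ (-20160/58530) = -1.999.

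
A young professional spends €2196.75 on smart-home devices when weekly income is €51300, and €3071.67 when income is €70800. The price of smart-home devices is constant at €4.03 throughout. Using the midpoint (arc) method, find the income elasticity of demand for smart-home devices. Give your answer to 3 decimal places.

1.040

With a constant price, Q₁ = 2196.75/4.03 = 545.099 and Q₂ = 3071.67/4.03 = 762.201 (equivalently, work directly with expenditure since P cancels).
Midpoint %ΔQ = (3071.67 − 2196.75)/2634.21 = 0.33214; midpoint %ΔI = (70800 − 51300)/61050 = 0.31941.
η = 0.33214 / 0.31941 = 1.040.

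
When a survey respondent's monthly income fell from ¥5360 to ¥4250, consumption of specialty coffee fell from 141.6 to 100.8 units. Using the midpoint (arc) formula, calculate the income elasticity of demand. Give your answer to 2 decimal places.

ΔQ = 100.8 − 141.6 = -40.8; midpoint Q̄ = (141.6 + 100.8)/2 = 121.2.
ΔI = 4250 − 5360 = -1110; midpoint Ī = (5360 + 4250)/2 = 4805.
η = (ΔQ/Q̄) ÷ (ΔI/Ī) = (-40.8/121.2) ÷ (-1110/4805) = 1.46.

1.46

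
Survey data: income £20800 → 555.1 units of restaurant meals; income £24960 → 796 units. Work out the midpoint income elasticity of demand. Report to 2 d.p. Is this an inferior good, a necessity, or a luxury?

ΔQ = 796 − 555.1 = 240.9; midpoint Q̄ = (555.1 + 796)/2 = 675.55.
ΔI = 24960 − 20800 = 4160; midpoint Ī = (20800 + 24960)/2 = 22880.
η = (ΔQ/Q̄) ÷ (ΔI/Ī) = (240.9/675.55) ÷ (4160/22880) = 1.96.
η > 1 ⇒ luxury.

1.96 (luxury)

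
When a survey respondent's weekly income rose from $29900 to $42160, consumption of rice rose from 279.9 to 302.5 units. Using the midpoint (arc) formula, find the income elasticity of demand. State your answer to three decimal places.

0.228

ΔQ = 302.5 − 279.9 = 22.6; midpoint Q̄ = (279.9 + 302.5)/2 = 291.2.
ΔI = 42160 − 29900 = 12260; midpoint Ī = (29900 + 42160)/2 = 36030.
η = (ΔQ/Q̄) ÷ (ΔI/Ī) = (22.6/291.2) ÷ (12260/36030) = 0.228.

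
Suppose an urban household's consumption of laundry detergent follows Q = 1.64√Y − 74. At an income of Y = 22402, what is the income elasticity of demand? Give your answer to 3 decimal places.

0.716

At Y = 22402: Q = 171.464.
dQ/dY = 1.64/(2√Y) = 0.00547861 at this income.
η = (dQ/dY)·(Y/Q) = 0.00547861 × (22402/171.464) = 0.716.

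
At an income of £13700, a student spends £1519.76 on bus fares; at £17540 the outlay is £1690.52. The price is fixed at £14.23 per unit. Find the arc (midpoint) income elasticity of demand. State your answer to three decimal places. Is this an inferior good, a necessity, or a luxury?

0.433 (necessity)

With a constant price, Q₁ = 1519.76/14.23 = 106.800 and Q₂ = 1690.52/14.23 = 118.800 (equivalently, work directly with expenditure since P cancels).
Midpoint %ΔQ = (1690.52 − 1519.76)/1605.14 = 0.10638; midpoint %ΔI = (17540 − 13700)/15620 = 0.24584.
η = 0.10638 / 0.24584 = 0.433.
0 < η < 1 ⇒ necessity.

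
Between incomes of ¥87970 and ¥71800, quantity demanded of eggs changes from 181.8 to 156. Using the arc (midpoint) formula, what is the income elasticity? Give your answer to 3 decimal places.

ΔQ = 156 − 181.8 = -25.8; midpoint Q̄ = (181.8 + 156)/2 = 168.9.
ΔI = 71800 − 87970 = -16170; midpoint Ī = (87970 + 71800)/2 = 79885.
η = (ΔQ/Q̄) ÷ (ΔI/Ī) = (-25.8/168.9) ÷ (-16170/79885) = 0.755.

0.755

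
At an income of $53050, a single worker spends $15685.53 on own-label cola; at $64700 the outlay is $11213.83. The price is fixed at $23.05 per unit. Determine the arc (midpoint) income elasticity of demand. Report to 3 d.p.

With a constant price, Q₁ = 15685.53/23.05 = 680.500 and Q₂ = 11213.83/23.05 = 486.500 (equivalently, work directly with expenditure since P cancels).
Midpoint %ΔQ = (11213.83 − 15685.53)/13449.68 = -0.33248; midpoint %ΔI = (64700 − 53050)/58875 = 0.19788.
η = -0.33248 / 0.19788 = -1.680.

-1.680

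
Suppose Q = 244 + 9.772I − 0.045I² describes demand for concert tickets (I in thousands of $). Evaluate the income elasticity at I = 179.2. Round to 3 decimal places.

-2.071

At I = 179.2: Q = 550.0736.
dQ/dI = 9.772 − 0.09I = -6.35600.
η = (dQ/dI)·(I/Q) = -6.35600 × (179.2/550.0736) = -2.071.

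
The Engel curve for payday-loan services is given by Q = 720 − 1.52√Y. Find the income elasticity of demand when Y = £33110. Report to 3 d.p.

-0.312

At Y = 33110: Q = 443.418.
dQ/dY = -1.52/(2√Y) = -0.00417671 at this income.
η = (dQ/dY)·(Y/Q) = -0.00417671 × (33110/443.418) = -0.312.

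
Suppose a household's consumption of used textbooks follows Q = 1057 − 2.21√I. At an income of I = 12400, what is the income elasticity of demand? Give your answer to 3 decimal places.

At I = 12400: Q = 810.905.
dQ/dI = -2.21/(2√I) = -0.00992319 at this income.
η = (dQ/dI)·(I/Q) = -0.00992319 × (12400/810.905) = -0.152.

-0.152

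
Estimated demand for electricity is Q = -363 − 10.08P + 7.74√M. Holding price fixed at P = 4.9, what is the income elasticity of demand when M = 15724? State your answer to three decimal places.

At P = 4.9, M = 15724: Q = 558.168.
Holding P constant, ∂Q/∂M = 7.74/(2√M) = 0.0308624.
η_M = (∂Q/∂M)·(M/Q) = 0.0308624 × (15724/558.168) = 0.869.

0.869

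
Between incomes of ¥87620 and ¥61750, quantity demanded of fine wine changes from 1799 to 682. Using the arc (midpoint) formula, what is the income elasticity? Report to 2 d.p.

ΔQ = 682 − 1799 = -1117; midpoint Q̄ = (1799 + 682)/2 = 1240.5.
ΔI = 61750 − 87620 = -25870; midpoint Ī = (87620 + 61750)/2 = 74685.
η = (ΔQ/Q̄) ÷ (ΔI/Ī) = (-1117/1240.5) ÷ (-25870/74685) = 2.60.

2.60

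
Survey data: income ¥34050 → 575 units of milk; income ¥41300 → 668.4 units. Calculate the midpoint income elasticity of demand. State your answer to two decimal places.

ΔQ = 668.4 − 575 = 93.4; midpoint Q̄ = (575 + 668.4)/2 = 621.7.
ΔI = 41300 − 34050 = 7250; midpoint Ī = (34050 + 41300)/2 = 37675.
η = (ΔQ/Q̄) ÷ (ΔI/Ī) = (93.4/621.7) ÷ (7250/37675) = 0.78.

0.78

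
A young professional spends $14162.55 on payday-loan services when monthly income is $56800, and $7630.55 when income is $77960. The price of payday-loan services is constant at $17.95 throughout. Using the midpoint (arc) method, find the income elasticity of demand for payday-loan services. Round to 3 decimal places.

With a constant price, Q₁ = 14162.55/17.95 = 789.000 and Q₂ = 7630.55/17.95 = 425.100 (equivalently, work directly with expenditure since P cancels).
Midpoint %ΔQ = (7630.55 − 14162.55)/10896.55 = -0.59946; midpoint %ΔI = (77960 − 56800)/67380 = 0.31404.
η = -0.59946 / 0.31404 = -1.909.

-1.909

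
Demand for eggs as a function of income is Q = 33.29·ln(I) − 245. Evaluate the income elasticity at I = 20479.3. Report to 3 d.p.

At I = 20479.3: Q = 85.475.
dQ/dI = 33.29/I = 0.00162554 at this income.
η = (dQ/dI)·(I/Q) = 0.00162554 × (20479.3/85.475) = 0.389.

0.389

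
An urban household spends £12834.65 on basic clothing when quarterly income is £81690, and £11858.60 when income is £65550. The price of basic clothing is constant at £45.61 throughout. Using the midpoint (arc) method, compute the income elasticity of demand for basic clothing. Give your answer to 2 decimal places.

With a constant price, Q₁ = 12834.65/45.61 = 281.400 and Q₂ = 11858.60/45.61 = 260.000 (equivalently, work directly with expenditure since P cancels).
Midpoint %ΔQ = (11858.60 − 12834.65)/12346.63 = -0.07905; midpoint %ΔI = (65550 − 81690)/73620 = -0.21923.
η = -0.07905 / -0.21923 = 0.36.

0.36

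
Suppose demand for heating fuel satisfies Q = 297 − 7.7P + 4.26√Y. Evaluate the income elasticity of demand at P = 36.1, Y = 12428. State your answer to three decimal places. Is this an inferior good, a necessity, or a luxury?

0.481 (necessity)

At P = 36.1, Y = 12428: Q = 493.939.
Holding P constant, ∂Q/∂Y = 4.26/(2√Y) = 0.0191064.
η_Y = (∂Q/∂Y)·(Y/Q) = 0.0191064 × (12428/493.939) = 0.481.
Since 0 < η < 1, this is a necessity.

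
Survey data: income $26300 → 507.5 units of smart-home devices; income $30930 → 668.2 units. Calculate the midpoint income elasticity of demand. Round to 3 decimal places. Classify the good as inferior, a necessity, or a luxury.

1.690 (luxury)

ΔQ = 668.2 − 507.5 = 160.7; midpoint Q̄ = (507.5 + 668.2)/2 = 587.85.
ΔI = 30930 − 26300 = 4630; midpoint Ī = (26300 + 30930)/2 = 28615.
η = (ΔQ/Q̄) ÷ (ΔI/Ī) = (160.7/587.85) ÷ (4630/28615) = 1.690.
η > 1 ⇒ luxury.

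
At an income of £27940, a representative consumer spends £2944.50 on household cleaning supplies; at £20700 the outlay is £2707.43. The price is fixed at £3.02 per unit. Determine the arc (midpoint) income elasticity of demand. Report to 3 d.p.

With a constant price, Q₁ = 2944.50/3.02 = 975.000 and Q₂ = 2707.43/3.02 = 896.500 (equivalently, work directly with expenditure since P cancels).
Midpoint %ΔQ = (2707.43 − 2944.50)/2825.97 = -0.08389; midpoint %ΔI = (20700 − 27940)/24320 = -0.29770.
η = -0.08389 / -0.29770 = 0.282.

0.282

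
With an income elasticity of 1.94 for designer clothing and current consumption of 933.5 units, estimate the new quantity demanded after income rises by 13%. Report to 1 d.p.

%ΔQ ≈ η × %ΔI = 1.94 × 13% = 25.22%.
New Q ≈ 933.5 × (1 + 0.2522) = 1168.9.

1168.9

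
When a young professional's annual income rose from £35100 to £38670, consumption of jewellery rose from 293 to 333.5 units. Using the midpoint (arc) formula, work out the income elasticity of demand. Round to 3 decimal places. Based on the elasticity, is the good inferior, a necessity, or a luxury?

ΔQ = 333.5 − 293 = 40.5; midpoint Q̄ = (293 + 333.5)/2 = 313.25.
ΔI = 38670 − 35100 = 3570; midpoint Ī = (35100 + 38670)/2 = 36885.
η = (ΔQ/Q̄) ÷ (ΔI/Ī) = (40.5/313.25) ÷ (3570/36885) = 1.336.
η > 1 ⇒ luxury.

1.336 (luxury)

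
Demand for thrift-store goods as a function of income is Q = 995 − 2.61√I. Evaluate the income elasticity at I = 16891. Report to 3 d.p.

At I = 16891: Q = 655.790.
dQ/dI = -2.61/(2√I) = -0.0100411 at this income.
η = (dQ/dI)·(I/Q) = -0.0100411 × (16891/655.790) = -0.259.

-0.259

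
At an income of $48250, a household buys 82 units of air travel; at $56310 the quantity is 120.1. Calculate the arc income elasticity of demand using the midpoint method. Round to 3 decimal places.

2.446

ΔQ = 120.1 − 82 = 38.1; midpoint Q̄ = (82 + 120.1)/2 = 101.05.
ΔI = 56310 − 48250 = 8060; midpoint Ī = (48250 + 56310)/2 = 52280.
η = (ΔQ/Q̄) ÷ (ΔI/Ī) = (38.1/101.05) ÷ (8060/52280) = 2.446.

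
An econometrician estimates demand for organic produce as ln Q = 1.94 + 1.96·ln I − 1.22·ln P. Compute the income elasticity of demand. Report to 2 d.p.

In a log-linear demand, the coefficient on ln I is the income elasticity.
So η = 1.96.

1.96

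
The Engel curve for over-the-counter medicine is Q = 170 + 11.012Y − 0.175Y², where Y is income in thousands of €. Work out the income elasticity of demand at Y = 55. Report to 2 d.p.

At Y = 55: Q = 246.2850.
dQ/dY = 11.012 − 0.35Y = -8.23800.
η = (dQ/dY)·(Y/Q) = -8.23800 × (55/246.2850) = -1.84.

-1.84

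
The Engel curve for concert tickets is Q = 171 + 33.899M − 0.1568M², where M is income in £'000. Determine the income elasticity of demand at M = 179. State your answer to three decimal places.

-3.276

At M = 179: Q = 1214.8922.
dQ/dM = 33.899 − 0.3136M = -22.23540.
η = (dQ/dM)·(M/Q) = -22.23540 × (179/1214.8922) = -3.276.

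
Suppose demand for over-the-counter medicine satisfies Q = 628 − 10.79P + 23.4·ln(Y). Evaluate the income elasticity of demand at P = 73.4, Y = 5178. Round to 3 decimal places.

At P = 73.4, Y = 5178: Q = 36.135.
Holding P constant, ∂Q/∂Y = 23.4/Y = 0.00451912.
η_Y = (∂Q/∂Y)·(Y/Q) = 0.00451912 × (5178/36.135) = 0.648.

0.648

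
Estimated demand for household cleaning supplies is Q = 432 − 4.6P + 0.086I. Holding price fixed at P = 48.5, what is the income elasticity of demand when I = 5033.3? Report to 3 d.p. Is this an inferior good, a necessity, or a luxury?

0.674 (necessity)

At P = 48.5, I = 5033.3: Q = 641.764.
Holding P constant, ∂Q/∂I = 0.086.
η_I = (∂Q/∂I)·(I/Q) = 0.086 × (5033.3/641.764) = 0.674.
Since 0 < η < 1, this is a necessity.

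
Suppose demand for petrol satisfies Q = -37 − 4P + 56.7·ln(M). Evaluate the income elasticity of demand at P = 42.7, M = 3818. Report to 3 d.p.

At P = 42.7, M = 3818: Q = 259.832.
Holding P constant, ∂Q/∂M = 56.7/M = 0.0148507.
η_M = (∂Q/∂M)·(M/Q) = 0.0148507 × (3818/259.832) = 0.218.

0.218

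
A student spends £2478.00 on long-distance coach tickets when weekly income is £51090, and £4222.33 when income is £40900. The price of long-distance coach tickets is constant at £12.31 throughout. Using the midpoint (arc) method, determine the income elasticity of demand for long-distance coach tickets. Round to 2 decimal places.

-2.35

With a constant price, Q₁ = 2478.00/12.31 = 201.300 and Q₂ = 4222.33/12.31 = 343.000 (equivalently, work directly with expenditure since P cancels).
Midpoint %ΔQ = (4222.33 − 2478.00)/3350.17 = 0.52067; midpoint %ΔI = (40900 − 51090)/45995 = -0.22155.
η = 0.52067 / -0.22155 = -2.35.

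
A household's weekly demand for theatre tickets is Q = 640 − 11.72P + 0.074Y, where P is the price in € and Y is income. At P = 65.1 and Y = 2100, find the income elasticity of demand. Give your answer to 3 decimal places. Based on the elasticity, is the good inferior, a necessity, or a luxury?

4.792 (luxury)

At P = 65.1, Y = 2100: Q = 32.428.
Holding P constant, ∂Q/∂Y = 0.074.
η_Y = (∂Q/∂Y)·(Y/Q) = 0.074 × (2100/32.428) = 4.792.
Since η > 1, this is a luxury.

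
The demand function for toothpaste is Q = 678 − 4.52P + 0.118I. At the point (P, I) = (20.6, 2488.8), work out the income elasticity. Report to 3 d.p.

At P = 20.6, I = 2488.8: Q = 878.566.
Holding P constant, ∂Q/∂I = 0.118.
η_I = (∂Q/∂I)·(I/Q) = 0.118 × (2488.8/878.566) = 0.334.

0.334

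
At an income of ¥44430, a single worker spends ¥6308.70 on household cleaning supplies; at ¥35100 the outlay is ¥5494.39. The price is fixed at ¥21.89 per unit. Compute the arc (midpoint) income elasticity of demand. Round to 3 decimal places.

With a constant price, Q₁ = 6308.70/21.89 = 288.200 and Q₂ = 5494.39/21.89 = 251.000 (equivalently, work directly with expenditure since P cancels).
Midpoint %ΔQ = (5494.39 − 6308.70)/5901.55 = -0.13798; midpoint %ΔI = (35100 − 44430)/39765 = -0.23463.
η = -0.13798 / -0.23463 = 0.588.

0.588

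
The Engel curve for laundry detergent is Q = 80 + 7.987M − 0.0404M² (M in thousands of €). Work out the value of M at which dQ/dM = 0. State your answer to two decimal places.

98.85

dQ/dM = 7.987 − 0.0808M.
The good is inferior where dQ/dM < 0. Setting dQ/dM = 0 gives M = 7.987 / 0.0808 = 98.85.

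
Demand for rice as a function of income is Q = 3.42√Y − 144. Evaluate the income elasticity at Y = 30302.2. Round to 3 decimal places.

At Y = 30302.2: Q = 451.337.
dQ/dY = 3.42/(2√Y) = 0.00982334 at this income.
η = (dQ/dY)·(Y/Q) = 0.00982334 × (30302.2/451.337) = 0.660.

0.660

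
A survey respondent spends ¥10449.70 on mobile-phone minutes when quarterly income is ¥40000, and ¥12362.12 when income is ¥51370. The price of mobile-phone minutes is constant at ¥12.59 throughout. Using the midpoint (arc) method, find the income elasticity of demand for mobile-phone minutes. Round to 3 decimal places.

0.674

With a constant price, Q₁ = 10449.70/12.59 = 830.000 and Q₂ = 12362.12/12.59 = 981.900 (equivalently, work directly with expenditure since P cancels).
Midpoint %ΔQ = (12362.12 − 10449.70)/11405.91 = 0.16767; midpoint %ΔI = (51370 − 40000)/45685 = 0.24888.
η = 0.16767 / 0.24888 = 0.674.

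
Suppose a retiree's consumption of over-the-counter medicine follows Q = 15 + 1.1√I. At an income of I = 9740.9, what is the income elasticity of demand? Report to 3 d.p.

At I = 9740.9: Q = 123.566.
dQ/dI = 1.1/(2√I) = 0.00557267 at this income.
η = (dQ/dI)·(I/Q) = 0.00557267 × (9740.9/123.566) = 0.439.

0.439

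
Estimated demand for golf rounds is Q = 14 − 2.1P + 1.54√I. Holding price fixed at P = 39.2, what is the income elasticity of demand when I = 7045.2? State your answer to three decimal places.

At P = 39.2, I = 7045.2: Q = 60.941.
Holding P constant, ∂Q/∂I = 1.54/(2√I) = 0.00917369.
η_I = (∂Q/∂I)·(I/Q) = 0.00917369 × (7045.2/60.941) = 1.061.

1.061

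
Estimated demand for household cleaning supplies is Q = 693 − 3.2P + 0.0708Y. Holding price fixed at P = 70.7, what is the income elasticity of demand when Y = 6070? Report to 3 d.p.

At P = 70.7, Y = 6070: Q = 896.516.
Holding P constant, ∂Q/∂Y = 0.0708.
η_Y = (∂Q/∂Y)·(Y/Q) = 0.0708 × (6070/896.516) = 0.479.

0.479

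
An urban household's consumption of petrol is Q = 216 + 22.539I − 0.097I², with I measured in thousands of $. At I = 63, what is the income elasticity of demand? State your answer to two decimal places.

At I = 63: Q = 1250.9640.
dQ/dI = 22.539 − 0.194I = 10.31700.
η = (dQ/dI)·(I/Q) = 10.31700 × (63/1250.9640) = 0.52.

0.52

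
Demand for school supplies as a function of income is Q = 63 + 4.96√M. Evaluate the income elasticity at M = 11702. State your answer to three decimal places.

0.447

At M = 11702: Q = 599.552.
dQ/dM = 4.96/(2√M) = 0.0229256 at this income.
η = (dQ/dM)·(M/Q) = 0.0229256 × (11702/599.552) = 0.447.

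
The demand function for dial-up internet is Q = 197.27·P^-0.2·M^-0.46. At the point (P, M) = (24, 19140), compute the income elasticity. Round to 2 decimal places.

-0.46

For a multiplicative demand Q = A·P^α·M^β, the income elasticity is β everywhere.
Here β = -0.46, so η = -0.46.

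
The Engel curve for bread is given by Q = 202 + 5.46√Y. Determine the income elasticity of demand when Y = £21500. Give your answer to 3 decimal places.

0.399

At Y = 21500: Q = 1002.593.
dQ/dY = 5.46/(2√Y) = 0.0186184 at this income.
η = (dQ/dY)·(Y/Q) = 0.0186184 × (21500/1002.593) = 0.399.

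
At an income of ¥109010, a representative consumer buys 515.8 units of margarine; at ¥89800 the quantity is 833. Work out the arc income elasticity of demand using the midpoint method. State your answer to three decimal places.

-2.434

ΔQ = 833 − 515.8 = 317.2; midpoint Q̄ = (515.8 + 833)/2 = 674.4.
ΔI = 89800 − 109010 = -19210; midpoint Ī = (109010 + 89800)/2 = 99405.
η = (ΔQ/Q̄) ÷ (ΔI/Ī) = (317.2/674.4) ÷ (-19210/99405) = -2.434.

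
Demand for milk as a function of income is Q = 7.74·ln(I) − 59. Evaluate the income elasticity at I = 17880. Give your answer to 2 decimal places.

At I = 17880: Q = 16.786.
dQ/dI = 7.74/I = 0.000432886 at this income.
η = (dQ/dI)·(I/Q) = 0.000432886 × (17880/16.786) = 0.46.

0.46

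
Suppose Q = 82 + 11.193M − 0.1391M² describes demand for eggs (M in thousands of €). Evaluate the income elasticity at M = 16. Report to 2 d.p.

0.48

At M = 16: Q = 225.4784.
dQ/dM = 11.193 − 0.2782M = 6.74180.
η = (dQ/dM)·(M/Q) = 6.74180 × (16/225.4784) = 0.48.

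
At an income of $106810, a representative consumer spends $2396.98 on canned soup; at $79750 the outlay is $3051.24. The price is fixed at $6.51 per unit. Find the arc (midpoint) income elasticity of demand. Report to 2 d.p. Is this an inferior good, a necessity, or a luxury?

-0.83 (inferior good)

With a constant price, Q₁ = 2396.98/6.51 = 368.200 and Q₂ = 3051.24/6.51 = 468.700 (equivalently, work directly with expenditure since P cancels).
Midpoint %ΔQ = (3051.24 − 2396.98)/2724.11 = 0.24017; midpoint %ΔI = (79750 − 106810)/93280 = -0.29009.
η = 0.24017 / -0.29009 = -0.83.
η < 0 ⇒ inferior good.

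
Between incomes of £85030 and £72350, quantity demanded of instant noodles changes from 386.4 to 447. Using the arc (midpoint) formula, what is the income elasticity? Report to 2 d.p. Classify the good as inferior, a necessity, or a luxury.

ΔQ = 447 − 386.4 = 60.6; midpoint Q̄ = (386.4 + 447)/2 = 416.7.
ΔI = 72350 − 85030 = -12680; midpoint Ī = (85030 + 72350)/2 = 78690.
η = (ΔQ/Q̄) ÷ (ΔI/Ī) = (60.6/416.7) ÷ (-12680/78690) = -0.90.
η < 0 ⇒ inferior good.

-0.90 (inferior good)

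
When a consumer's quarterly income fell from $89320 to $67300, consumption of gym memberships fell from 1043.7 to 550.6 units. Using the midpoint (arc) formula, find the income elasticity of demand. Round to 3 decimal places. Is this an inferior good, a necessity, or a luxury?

2.200 (luxury)

ΔQ = 550.6 − 1043.7 = -493.1; midpoint Q̄ = (1043.7 + 550.6)/2 = 797.15.
ΔI = 67300 − 89320 = -22020; midpoint Ī = (89320 + 67300)/2 = 78310.
η = (ΔQ/Q̄) ÷ (ΔI/Ī) = (-493.1/797.15) ÷ (-22020/78310) = 2.200.
η > 1 ⇒ luxury.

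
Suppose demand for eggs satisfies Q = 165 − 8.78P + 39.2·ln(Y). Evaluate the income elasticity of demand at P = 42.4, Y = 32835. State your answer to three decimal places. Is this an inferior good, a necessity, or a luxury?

0.196 (necessity)

At P = 42.4, Y = 32835: Q = 200.379.
Holding P constant, ∂Q/∂Y = 39.2/Y = 0.00119385.
η_Y = (∂Q/∂Y)·(Y/Q) = 0.00119385 × (32835/200.379) = 0.196.
Since 0 < η < 1, this is a necessity.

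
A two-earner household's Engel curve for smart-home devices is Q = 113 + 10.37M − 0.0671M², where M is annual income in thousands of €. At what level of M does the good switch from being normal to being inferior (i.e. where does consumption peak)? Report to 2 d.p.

dQ/dM = 10.37 − 0.1342M.
The good is inferior where dQ/dM < 0. Setting dQ/dM = 0 gives M = 10.37 / 0.1342 = 77.27.

77.27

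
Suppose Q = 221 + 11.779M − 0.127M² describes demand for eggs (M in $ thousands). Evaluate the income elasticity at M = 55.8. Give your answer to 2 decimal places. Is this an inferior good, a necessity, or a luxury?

At M = 55.8: Q = 482.8359.
dQ/dM = 11.779 − 0.254M = -2.39420.
η = (dQ/dM)·(M/Q) = -2.39420 × (55.8/482.8359) = -0.28.
η < 0 ⇒ inferior good.

-0.28 (inferior good)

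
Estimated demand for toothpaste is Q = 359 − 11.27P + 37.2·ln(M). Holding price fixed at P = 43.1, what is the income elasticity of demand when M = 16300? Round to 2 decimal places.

At P = 43.1, M = 16300: Q = 234.063.
Holding P constant, ∂Q/∂M = 37.2/M = 0.00228221.
η_M = (∂Q/∂M)·(M/Q) = 0.00228221 × (16300/234.063) = 0.16.

0.16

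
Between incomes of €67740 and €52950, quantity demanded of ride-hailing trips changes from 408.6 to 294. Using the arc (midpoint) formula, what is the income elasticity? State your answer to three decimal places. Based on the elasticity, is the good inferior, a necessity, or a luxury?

1.331 (luxury)

ΔQ = 294 − 408.6 = -114.6; midpoint Q̄ = (408.6 + 294)/2 = 351.3.
ΔI = 52950 − 67740 = -14790; midpoint Ī = (67740 + 52950)/2 = 60345.
η = (ΔQ/Q̄) ÷ (ΔI/Ī) = (-114.6/351.3) ÷ (-14790/60345) = 1.331.
η > 1 ⇒ luxury.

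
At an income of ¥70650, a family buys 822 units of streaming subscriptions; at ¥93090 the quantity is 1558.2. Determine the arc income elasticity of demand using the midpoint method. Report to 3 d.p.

2.257

ΔQ = 1558.2 − 822 = 736.2; midpoint Q̄ = (822 + 1558.2)/2 = 1190.1.
ΔI = 93090 − 70650 = 22440; midpoint Ī = (70650 + 93090)/2 = 81870.
η = (ΔQ/Q̄) ÷ (ΔI/Ī) = (736.2/1190.1) ÷ (22440/81870) = 2.257.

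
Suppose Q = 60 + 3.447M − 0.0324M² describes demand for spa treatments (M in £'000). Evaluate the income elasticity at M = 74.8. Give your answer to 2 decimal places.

-0.77

At M = 74.8: Q = 136.5563.
dQ/dM = 3.447 − 0.0648M = -1.40004.
η = (dQ/dM)·(M/Q) = -1.40004 × (74.8/136.5563) = -0.77.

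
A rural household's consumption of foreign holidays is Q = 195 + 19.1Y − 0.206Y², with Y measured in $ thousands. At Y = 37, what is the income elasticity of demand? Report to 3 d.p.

At Y = 37: Q = 619.6860.
dQ/dY = 19.1 − 0.412Y = 3.85600.
η = (dQ/dY)·(Y/Q) = 3.85600 × (37/619.6860) = 0.230.

0.230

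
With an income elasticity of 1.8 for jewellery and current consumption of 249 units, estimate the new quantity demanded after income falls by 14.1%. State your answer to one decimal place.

%ΔQ ≈ η × %ΔI = 1.8 × (-14.1%) = -25.38%.
New Q ≈ 249 × (1 − 0.2538) = 185.8.

185.8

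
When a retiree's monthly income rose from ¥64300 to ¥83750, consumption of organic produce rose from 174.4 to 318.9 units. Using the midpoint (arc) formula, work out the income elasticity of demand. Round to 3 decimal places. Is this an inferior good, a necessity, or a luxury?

ΔQ = 318.9 − 174.4 = 144.5; midpoint Q̄ = (174.4 + 318.9)/2 = 246.65.
ΔI = 83750 − 64300 = 19450; midpoint Ī = (64300 + 83750)/2 = 74025.
η = (ΔQ/Q̄) ÷ (ΔI/Ī) = (144.5/246.65) ÷ (19450/74025) = 2.230.
η > 1 ⇒ luxury.

2.230 (luxury)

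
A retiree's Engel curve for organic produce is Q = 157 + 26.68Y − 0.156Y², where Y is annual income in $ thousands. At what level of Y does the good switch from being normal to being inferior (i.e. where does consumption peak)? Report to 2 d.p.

dQ/dY = 26.68 − 0.312Y.
The good is inferior where dQ/dY < 0. Setting dQ/dY = 0 gives Y = 26.68 / 0.312 = 85.51.

85.51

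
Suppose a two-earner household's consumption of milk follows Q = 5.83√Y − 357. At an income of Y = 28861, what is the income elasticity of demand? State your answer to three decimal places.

0.782

At Y = 28861: Q = 633.431.
dQ/dY = 5.83/(2√Y) = 0.0171586 at this income.
η = (dQ/dY)·(Y/Q) = 0.0171586 × (28861/633.431) = 0.782.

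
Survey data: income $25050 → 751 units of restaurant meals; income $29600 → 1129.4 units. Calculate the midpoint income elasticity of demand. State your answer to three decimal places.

ΔQ = 1129.4 − 751 = 378.4; midpoint Q̄ = (751 + 1129.4)/2 = 940.2.
ΔI = 29600 − 25050 = 4550; midpoint Ī = (25050 + 29600)/2 = 27325.
η = (ΔQ/Q̄) ÷ (ΔI/Ī) = (378.4/940.2) ÷ (4550/27325) = 2.417.

2.417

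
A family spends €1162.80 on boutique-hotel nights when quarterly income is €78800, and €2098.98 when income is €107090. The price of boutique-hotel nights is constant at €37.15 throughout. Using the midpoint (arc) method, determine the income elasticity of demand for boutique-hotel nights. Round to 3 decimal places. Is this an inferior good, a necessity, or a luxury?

With a constant price, Q₁ = 1162.80/37.15 = 31.300 and Q₂ = 2098.98/37.15 = 56.500 (equivalently, work directly with expenditure since P cancels).
Midpoint %ΔQ = (2098.98 − 1162.80)/1630.89 = 0.57403; midpoint %ΔI = (107090 − 78800)/92945 = 0.30437.
η = 0.57403 / 0.30437 = 1.886.
η > 1 ⇒ luxury.

1.886 (luxury)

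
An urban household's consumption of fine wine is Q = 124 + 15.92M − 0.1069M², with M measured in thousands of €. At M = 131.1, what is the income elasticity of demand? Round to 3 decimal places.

-4.247

At M = 131.1: Q = 373.7993.
dQ/dM = 15.92 − 0.2138M = -12.10918.
η = (dQ/dM)·(M/Q) = -12.10918 × (131.1/373.7993) = -4.247.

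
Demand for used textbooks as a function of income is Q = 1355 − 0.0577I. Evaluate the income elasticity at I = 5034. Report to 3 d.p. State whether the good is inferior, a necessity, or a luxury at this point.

At I = 5034: Q = 1064.538.
dQ/dI = −0.0577.
η = (dQ/dI)·(I/Q) = -0.0577 × (5034/1064.538) = -0.273.
Since η < 0, the good is an inferior good.

-0.273 (inferior good)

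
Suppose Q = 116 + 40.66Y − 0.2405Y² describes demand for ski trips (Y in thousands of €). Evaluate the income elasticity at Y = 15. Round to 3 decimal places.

0.747

At Y = 15: Q = 671.7875.
dQ/dY = 40.66 − 0.481Y = 33.44500.
η = (dQ/dY)·(Y/Q) = 33.44500 × (15/671.7875) = 0.747.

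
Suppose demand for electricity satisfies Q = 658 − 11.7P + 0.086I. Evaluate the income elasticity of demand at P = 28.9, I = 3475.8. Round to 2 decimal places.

0.48

At P = 28.9, I = 3475.8: Q = 618.789.
Holding P constant, ∂Q/∂I = 0.086.
η_I = (∂Q/∂I)·(I/Q) = 0.086 × (3475.8/618.789) = 0.48.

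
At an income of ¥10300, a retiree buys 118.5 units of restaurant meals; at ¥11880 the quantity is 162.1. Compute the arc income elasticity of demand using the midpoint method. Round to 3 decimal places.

2.181

ΔQ = 162.1 − 118.5 = 43.6; midpoint Q̄ = (118.5 + 162.1)/2 = 140.3.
ΔI = 11880 − 10300 = 1580; midpoint Ī = (10300 + 11880)/2 = 11090.
η = (ΔQ/Q̄) ÷ (ΔI/Ī) = (43.6/140.3) ÷ (1580/11090) = 2.181.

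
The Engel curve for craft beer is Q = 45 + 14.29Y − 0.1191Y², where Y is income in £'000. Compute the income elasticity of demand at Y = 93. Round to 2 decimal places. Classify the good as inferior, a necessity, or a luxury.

At Y = 93: Q = 343.8741.
dQ/dY = 14.29 − 0.2382Y = -7.86260.
η = (dQ/dY)·(Y/Q) = -7.86260 × (93/343.8741) = -2.13.
η < 0 ⇒ inferior good.

-2.13 (inferior good)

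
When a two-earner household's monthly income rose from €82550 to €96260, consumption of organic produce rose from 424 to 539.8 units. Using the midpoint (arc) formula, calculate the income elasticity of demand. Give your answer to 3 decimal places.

ΔQ = 539.8 − 424 = 115.8; midpoint Q̄ = (424 + 539.8)/2 = 481.9.
ΔI = 96260 − 82550 = 13710; midpoint Ī = (82550 + 96260)/2 = 89405.
η = (ΔQ/Q̄) ÷ (ΔI/Ī) = (115.8/481.9) ÷ (13710/89405) = 1.567.

1.567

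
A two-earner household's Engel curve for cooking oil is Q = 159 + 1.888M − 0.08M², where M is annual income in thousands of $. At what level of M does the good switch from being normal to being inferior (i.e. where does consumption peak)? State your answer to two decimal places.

dQ/dM = 1.888 − 0.16M.
The good is inferior where dQ/dM < 0. Setting dQ/dM = 0 gives M = 1.888 / 0.16 = 11.80.

11.80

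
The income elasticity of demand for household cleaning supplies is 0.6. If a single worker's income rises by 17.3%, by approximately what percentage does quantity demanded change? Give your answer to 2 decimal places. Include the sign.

%ΔQ ≈ η × %ΔI = 0.6 × 17.3% = 10.38%.

10.38%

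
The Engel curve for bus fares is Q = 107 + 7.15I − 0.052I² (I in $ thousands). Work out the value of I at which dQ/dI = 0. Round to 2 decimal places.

dQ/dI = 7.15 − 0.104I.
The good is inferior where dQ/dI < 0. Setting dQ/dI = 0 gives I = 7.15 / 0.104 = 68.75.

68.75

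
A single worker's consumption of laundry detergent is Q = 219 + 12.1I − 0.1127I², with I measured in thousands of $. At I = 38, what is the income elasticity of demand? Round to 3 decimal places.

At I = 38: Q = 516.0612.
dQ/dI = 12.1 − 0.2254I = 3.53480.
η = (dQ/dI)·(I/Q) = 3.53480 × (38/516.0612) = 0.260.

0.260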